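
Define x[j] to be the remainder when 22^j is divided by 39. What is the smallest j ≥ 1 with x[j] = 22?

Listing terms: x[0] = 1, x[1] = 22, x[2] = 16, x[3] = 1.
The sequence repeats with period 3.
The value 22 first appears (with j ≥ 1) at x[1].

1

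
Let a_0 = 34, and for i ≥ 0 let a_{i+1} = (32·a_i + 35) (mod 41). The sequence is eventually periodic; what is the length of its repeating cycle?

4

Listing terms: a_0 = 34, a_1 = 16, a_2 = 14, a_3 = 32, a_4 = 34.
The sequence repeats with period 4.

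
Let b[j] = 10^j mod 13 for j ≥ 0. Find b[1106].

9

Computing terms: b[0] = 1, b[1] = 10, b[2] = 9, b[3] = 12, b[4] = 3, b[5] = 4, b[6] = 1.
The sequence repeats with period 6.
So b[1106] = b[0 + ((1106-0) mod 6)] = b[2] = 9.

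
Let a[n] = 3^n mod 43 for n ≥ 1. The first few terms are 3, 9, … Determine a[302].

We have a[1] = 3,  a[2] = 9,  a[3] = 27,  a[4] = 38,  a[5] = 28,  a[6] = 41,  a[7] = 37,  a[8] = 25,  a[9] = 32,  a[10] = 10,  a[11] = 30,  a[12] = 4,  a[13] = 12,  a[14] = 36,  a[15] = 22,  a[16] = 23,  a[17] = 26,  a[18] = 35,  a[19] = 19,  a[20] = 14,  a[21] = 42,  a[22] = 40,  a[23] = 34,  a[24] = 16,  a[25] = 5,  a[26] = 15,  a[27] = 2,  a[28] = 6,  a[29] = 18,  a[30] = 11,  a[31] = 33,  a[32] = 13,  a[33] = 39,  a[34] = 31,  a[35] = 7,  a[36] = 21,  a[37] = 20,  a[38] = 17,  a[39] = 8,  a[40] = 24,  a[41] = 29,  a[42] = 1,  a[43] = 3.
Since a[43] = a[1] = 3, the sequence is periodic with period 42.
(302 - 1) mod 42 = 7, so a[302] = a[8] = 25.

25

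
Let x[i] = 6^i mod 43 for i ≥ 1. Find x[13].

We have x[1] = 6,  x[2] = 36,  x[3] = 1,  x[4] = 6.
Since x[4] = x[1] = 6, the sequence is periodic with period 3.
(13 - 1) mod 3 = 0, so x[13] = x[1] = 6.

6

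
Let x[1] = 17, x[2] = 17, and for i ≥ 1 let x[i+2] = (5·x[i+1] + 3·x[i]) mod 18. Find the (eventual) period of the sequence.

6

x[1] = 17,  x[2] = 17,  x[3] = 10,  x[4] = 11,  x[5] = 13,  x[6] = 8,  x[7] = 7,  x[8] = 5,  x[9] = 10,  x[10] = 11.
Since (x[9], x[10]) = (x[3], x[4]) = (10, 11) (two consecutive terms determine the rest), the sequence is eventually periodic: after a pre-period of length 2 it cycles with period 6.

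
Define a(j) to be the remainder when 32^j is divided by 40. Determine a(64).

16

Computing terms: a(0) = 1,  a(1) = 32,  a(2) = 24,  a(3) = 8,  a(4) = 16,  a(5) = 32.
Since a(5) = a(1) = 32, the sequence is eventually periodic: after a pre-period of length 1 it cycles with period 4.
For j ≥ 1, a(j) depends only on (j - 1) mod 4. (64 - 1) mod 4 = 3, so a(64) = a(4) = 16.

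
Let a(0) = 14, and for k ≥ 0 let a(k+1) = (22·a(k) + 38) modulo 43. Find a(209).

38

Computing terms: a(0) = 14; a(1) = 2; a(2) = 39; a(3) = 36; a(4) = 13; a(5) = 23; a(6) = 28; a(7) = 9; a(8) = 21; a(9) = 27; a(10) = 30; a(11) = 10; a(12) = 0; a(13) = 38; a(14) = 14.
Since a(14) = a(0) = 14, the sequence is periodic with period 14.
(209 - 0) mod 14 = 13, so a(209) = a(13) = 38.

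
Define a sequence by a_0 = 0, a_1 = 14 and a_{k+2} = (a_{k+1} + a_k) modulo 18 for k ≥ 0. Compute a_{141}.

Listing terms: a_0 = 0,  a_1 = 14,  a_2 = 14,  a_3 = 10,  a_4 = 6,  a_5 = 16,  a_6 = 4,  a_7 = 2,  a_8 = 6,  a_9 = 8,  a_{10} = 14,  a_{11} = 4,  a_{12} = 0,  a_{13} = 4,  a_{14} = 4,  a_{15} = 8,  a_{16} = 12,  a_{17} = 2,  a_{18} = 14,  a_{19} = 16,  a_{20} = 12,  a_{21} = 10,  a_{22} = 4,  a_{23} = 14,  a_{24} = 0,  a_{25} = 14.
The sequence repeats with period 24.
So a_{141} = a_{0 + ((141-0) mod 24)} = a_{21} = 10.

10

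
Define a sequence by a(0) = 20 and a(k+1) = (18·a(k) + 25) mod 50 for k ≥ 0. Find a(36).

45

Listing terms: a(0) = 20; a(1) = 35; a(2) = 5; a(3) = 15; a(4) = 45; a(5) = 35.
Since a(5) = a(1) = 35, the sequence is eventually periodic: after a pre-period of length 1 it cycles with period 4.
For k ≥ 1, a(k) depends only on (k - 1) mod 4. (36 - 1) mod 4 = 3, so a(36) = a(4) = 45.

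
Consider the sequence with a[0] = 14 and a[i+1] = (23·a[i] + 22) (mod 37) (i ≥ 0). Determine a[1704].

Listing terms: a[0] = 14,  a[1] = 11,  a[2] = 16,  a[3] = 20,  a[4] = 1,  a[5] = 8,  a[6] = 21,  a[7] = 24,  a[8] = 19,  a[9] = 15,  a[10] = 34,  a[11] = 27,  a[12] = 14.
The sequence repeats with period 12.
(1704 - 0) mod 12 = 0, so a[1704] = a[0] = 14.

14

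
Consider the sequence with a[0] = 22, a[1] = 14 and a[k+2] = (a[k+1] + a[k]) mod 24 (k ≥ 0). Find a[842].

12

We have a[0] = 22; a[1] = 14; a[2] = 12; a[3] = 2; a[4] = 14; a[5] = 16; a[6] = 6; a[7] = 22; a[8] = 4; a[9] = 2; a[10] = 6; a[11] = 8; a[12] = 14; a[13] = 22; a[14] = 12; a[15] = 10; a[16] = 22; a[17] = 8; a[18] = 6; a[19] = 14; a[20] = 20; a[21] = 10; a[22] = 6; a[23] = 16; a[24] = 22; a[25] = 14.
The sequence repeats with period 24.
So a[842] = a[0 + ((842-0) mod 24)] = a[2] = 12.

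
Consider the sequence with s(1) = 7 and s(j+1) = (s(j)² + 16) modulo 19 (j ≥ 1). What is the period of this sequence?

Computing terms: s(1) = 7,  s(2) = 8,  s(3) = 4,  s(4) = 13,  s(5) = 14,  s(6) = 3,  s(7) = 6,  s(8) = 14.
Since s(8) = s(5) = 14, the sequence is eventually periodic: after a pre-period of length 4 it cycles with period 3.

3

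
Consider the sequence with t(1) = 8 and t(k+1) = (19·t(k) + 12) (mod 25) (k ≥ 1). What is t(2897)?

t(1) = 8, t(2) = 14, t(3) = 3, t(4) = 19, t(5) = 23, t(6) = 24, t(7) = 18, t(8) = 4, t(9) = 13, t(10) = 9, t(11) = 8.
Since t(11) = t(1) = 8, the sequence is periodic with period 10.
(2897 - 1) mod 10 = 6, so t(2897) = t(7) = 18.

18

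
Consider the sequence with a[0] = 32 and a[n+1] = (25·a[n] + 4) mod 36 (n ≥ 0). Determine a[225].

32

Computing terms: a[0] = 32; a[1] = 12; a[2] = 16; a[3] = 8; a[4] = 24; a[5] = 28; a[6] = 20; a[7] = 0; a[8] = 4; a[9] = 32.
The sequence repeats with period 9.
(225 - 0) mod 9 = 0, so a[225] = a[0] = 32.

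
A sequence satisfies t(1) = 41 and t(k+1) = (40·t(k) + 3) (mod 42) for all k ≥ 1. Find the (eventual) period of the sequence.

6

We have t(1) = 41,  t(2) = 5,  t(3) = 35,  t(4) = 17,  t(5) = 11,  t(6) = 23,  t(7) = 41.
Since t(7) = t(1) = 41, the sequence is periodic with period 6.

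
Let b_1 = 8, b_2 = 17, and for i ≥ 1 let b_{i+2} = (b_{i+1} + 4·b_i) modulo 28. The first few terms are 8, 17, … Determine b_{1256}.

5

b_1 = 8; b_2 = 17; b_3 = 21; b_4 = 5; b_5 = 5; b_6 = 25; b_7 = 17; b_8 = 5; b_9 = 17; b_{10} = 9; b_{11} = 21; b_{12} = 1; b_{13} = 1; b_{14} = 5; b_{15} = 9; b_{16} = 1; b_{17} = 9; b_{18} = 13; b_{19} = 21; b_{20} = 17; b_{21} = 17; b_{22} = 1; b_{23} = 13; b_{24} = 17; b_{25} = 13; b_{26} = 25; b_{27} = 21; b_{28} = 9; b_{29} = 9; b_{30} = 17; b_{31} = 25; b_{32} = 9; b_{33} = 25; b_{34} = 5; b_{35} = 21; b_{36} = 13; b_{37} = 13; b_{38} = 9; b_{39} = 5; b_{40} = 13; b_{41} = 5; b_{42} = 1; b_{43} = 21; b_{44} = 25; b_{45} = 25; b_{46} = 13; b_{47} = 1; b_{48} = 25; b_{49} = 1; b_{50} = 17; b_{51} = 21.
Since (b_{50}, b_{51}) = (b_2, b_3) = (17, 21) (two consecutive terms determine the rest), the sequence is eventually periodic: after a pre-period of length 1 it cycles with period 48.
For i ≥ 2, b_i depends only on (i - 2) mod 48. (1256 - 2) mod 48 = 6, so b_{1256} = b_8 = 5.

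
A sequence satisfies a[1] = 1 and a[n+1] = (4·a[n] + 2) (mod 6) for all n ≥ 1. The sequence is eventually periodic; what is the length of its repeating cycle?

We have a[1] = 1, a[2] = 0, a[3] = 2, a[4] = 4, a[5] = 0.
Since a[5] = a[2] = 0, the sequence is eventually periodic: after a pre-period of length 1 it cycles with period 3.

3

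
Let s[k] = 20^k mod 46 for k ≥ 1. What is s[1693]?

38

Computing terms: s[1] = 20; s[2] = 32; s[3] = 42; s[4] = 12; s[5] = 10; s[6] = 16; s[7] = 44; s[8] = 6; s[9] = 28; s[10] = 8; s[11] = 22; s[12] = 26; s[13] = 14; s[14] = 4; s[15] = 34; s[16] = 36; s[17] = 30; s[18] = 2; s[19] = 40; s[20] = 18; s[21] = 38; s[22] = 24; s[23] = 20.
The sequence repeats with period 22.
So s[1693] = s[1 + ((1693-1) mod 22)] = s[21] = 38.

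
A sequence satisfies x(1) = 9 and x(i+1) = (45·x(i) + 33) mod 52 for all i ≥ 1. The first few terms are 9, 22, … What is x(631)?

35

x(1) = 9,  x(2) = 22,  x(3) = 35,  x(4) = 48,  x(5) = 9.
The sequence repeats with period 4.
So x(631) = x(1 + ((631-1) mod 4)) = x(3) = 35.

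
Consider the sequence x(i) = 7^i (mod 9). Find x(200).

Computing terms: x(1) = 7, x(2) = 4, x(3) = 1, x(4) = 7.
The sequence repeats with period 3.
(200 - 1) mod 3 = 1, so x(200) = x(2) = 4.

4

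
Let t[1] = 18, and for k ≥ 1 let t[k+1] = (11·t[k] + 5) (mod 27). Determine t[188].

23

t[1] = 18,  t[2] = 14,  t[3] = 24,  t[4] = 26,  t[5] = 21,  t[6] = 20,  t[7] = 9,  t[8] = 23,  t[9] = 15,  t[10] = 8,  t[11] = 12,  t[12] = 2,  t[13] = 0,  t[14] = 5,  t[15] = 6,  t[16] = 17,  t[17] = 3,  t[18] = 11,  t[19] = 18.
The sequence repeats with period 18.
So t[188] = t[1 + ((188-1) mod 18)] = t[8] = 23.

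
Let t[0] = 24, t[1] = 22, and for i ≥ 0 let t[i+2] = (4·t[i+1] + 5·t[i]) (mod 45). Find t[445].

Computing terms: t[0] = 24; t[1] = 22; t[2] = 28; t[3] = 42; t[4] = 38; t[5] = 2; t[6] = 18; t[7] = 37; t[8] = 13; t[9] = 12; t[10] = 23; t[11] = 17; t[12] = 3; t[13] = 7; t[14] = 43; t[15] = 27; t[16] = 8; t[17] = 32; t[18] = 33; t[19] = 22; t[20] = 28.
Since (t[19], t[20]) = (t[1], t[2]) = (22, 28) (two consecutive terms determine the rest), the sequence is eventually periodic: after a pre-period of length 1 it cycles with period 18.
For i ≥ 1, t[i] depends only on (i - 1) mod 18. (445 - 1) mod 18 = 12, so t[445] = t[13] = 7.

7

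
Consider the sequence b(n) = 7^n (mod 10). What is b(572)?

We have b(0) = 1; b(1) = 7; b(2) = 9; b(3) = 3; b(4) = 1.
The sequence repeats with period 4.
So b(572) = b(0 + ((572-0) mod 4)) = b(0) = 1.

1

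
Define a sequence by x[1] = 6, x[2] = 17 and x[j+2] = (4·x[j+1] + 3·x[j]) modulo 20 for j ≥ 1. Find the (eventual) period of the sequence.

Listing terms: x[1] = 6, x[2] = 17, x[3] = 6, x[4] = 15, x[5] = 18, x[6] = 17, x[7] = 2, x[8] = 19, x[9] = 2, x[10] = 5, x[11] = 6, x[12] = 19, x[13] = 14, x[14] = 13, x[15] = 14, x[16] = 15, x[17] = 2, x[18] = 13, x[19] = 18, x[20] = 11, x[21] = 18, x[22] = 5, x[23] = 14, x[24] = 11, x[25] = 6, x[26] = 17.
Since (x[25], x[26]) = (x[1], x[2]) = (6, 17) (two consecutive terms determine the rest), the sequence is periodic with period 24.

24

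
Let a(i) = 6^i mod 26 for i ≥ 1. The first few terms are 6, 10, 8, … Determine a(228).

14

We have a(1) = 6; a(2) = 10; a(3) = 8; a(4) = 22; a(5) = 2; a(6) = 12; a(7) = 20; a(8) = 16; a(9) = 18; a(10) = 4; a(11) = 24; a(12) = 14; a(13) = 6.
The sequence repeats with period 12.
(228 - 1) mod 12 = 11, so a(228) = a(12) = 14.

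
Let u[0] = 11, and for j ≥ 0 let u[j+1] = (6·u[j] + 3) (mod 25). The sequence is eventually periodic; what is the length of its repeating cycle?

Listing terms: u[0] = 11, u[1] = 19, u[2] = 17, u[3] = 5, u[4] = 8, u[5] = 1, u[6] = 9, u[7] = 7, u[8] = 20, u[9] = 23, u[10] = 16, u[11] = 24, u[12] = 22, u[13] = 10, u[14] = 13, u[15] = 6, u[16] = 14, u[17] = 12, u[18] = 0, u[19] = 3, u[20] = 21, u[21] = 4, u[22] = 2, u[23] = 15, u[24] = 18, u[25] = 11.
The sequence repeats with period 25.

25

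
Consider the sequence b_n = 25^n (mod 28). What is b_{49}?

We have b_1 = 25; b_2 = 9; b_3 = 1; b_4 = 25.
Since b_4 = b_1 = 25, the sequence is periodic with period 3.
(49 - 1) mod 3 = 0, so b_{49} = b_1 = 25.

25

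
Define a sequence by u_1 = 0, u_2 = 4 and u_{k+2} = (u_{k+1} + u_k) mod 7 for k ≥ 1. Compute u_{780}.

u_1 = 0; u_2 = 4; u_3 = 4; u_4 = 1; u_5 = 5; u_6 = 6; u_7 = 4; u_8 = 3; u_9 = 0; u_{10} = 3; u_{11} = 3; u_{12} = 6; u_{13} = 2; u_{14} = 1; u_{15} = 3; u_{16} = 4; u_{17} = 0; u_{18} = 4.
Since (u_{17}, u_{18}) = (u_1, u_2) = (0, 4) (two consecutive terms determine the rest), the sequence is periodic with period 16.
So u_{780} = u_{1 + ((780-1) mod 16)} = u_{12} = 6.

6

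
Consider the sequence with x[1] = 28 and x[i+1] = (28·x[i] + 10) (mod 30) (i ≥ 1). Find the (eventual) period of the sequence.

x[1] = 28; x[2] = 14; x[3] = 12; x[4] = 16; x[5] = 8; x[6] = 24; x[7] = 22; x[8] = 26; x[9] = 18; x[10] = 4; x[11] = 2; x[12] = 6; x[13] = 28.
The sequence repeats with period 12.

12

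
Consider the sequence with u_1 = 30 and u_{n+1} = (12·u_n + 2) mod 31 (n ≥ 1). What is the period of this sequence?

30

u_1 = 30,  u_2 = 21,  u_3 = 6,  u_4 = 12,  u_5 = 22,  u_6 = 18,  u_7 = 1,  u_8 = 14,  u_9 = 15,  u_{10} = 27,  u_{11} = 16,  u_{12} = 8,  u_{13} = 5,  u_{14} = 0,  u_{15} = 2,  u_{16} = 26,  u_{17} = 4,  u_{18} = 19,  u_{19} = 13,  u_{20} = 3,  u_{21} = 7,  u_{22} = 24,  u_{23} = 11,  u_{24} = 10,  u_{25} = 29,  u_{26} = 9,  u_{27} = 17,  u_{28} = 20,  u_{29} = 25,  u_{30} = 23,  u_{31} = 30.
Since u_{31} = u_1 = 30, the sequence is periodic with period 30.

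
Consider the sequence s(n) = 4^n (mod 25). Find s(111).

We have s(0) = 1,  s(1) = 4,  s(2) = 16,  s(3) = 14,  s(4) = 6,  s(5) = 24,  s(6) = 21,  s(7) = 9,  s(8) = 11,  s(9) = 19,  s(10) = 1.
The sequence repeats with period 10.
(111 - 0) mod 10 = 1, so s(111) = s(1) = 4.

4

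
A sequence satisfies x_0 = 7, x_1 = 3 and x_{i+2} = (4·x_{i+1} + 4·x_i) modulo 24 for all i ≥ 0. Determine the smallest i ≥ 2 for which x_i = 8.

Listing terms: x_0 = 7,  x_1 = 3,  x_2 = 16,  x_3 = 4,  x_4 = 8,  x_5 = 0,  x_6 = 8,  x_7 = 8,  x_8 = 16,  x_9 = 0,  x_{10} = 16,  x_{11} = 16,  x_{12} = 8,  x_{13} = 0.
Since (x_{12}, x_{13}) = (x_4, x_5) = (8, 0) (two consecutive terms determine the rest), the sequence is eventually periodic: after a pre-period of length 4 it cycles with period 8.
The value 8 first appears (with i ≥ 2) at x_4.

4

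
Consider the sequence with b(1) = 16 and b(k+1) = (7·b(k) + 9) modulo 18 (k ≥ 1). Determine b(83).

b(1) = 16; b(2) = 13; b(3) = 10; b(4) = 7; b(5) = 4; b(6) = 1; b(7) = 16.
The sequence repeats with period 6.
So b(83) = b(1 + ((83-1) mod 6)) = b(5) = 4.

4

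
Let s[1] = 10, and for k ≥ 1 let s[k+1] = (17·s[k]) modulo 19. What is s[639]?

Listing terms: s[1] = 10; s[2] = 18; s[3] = 2; s[4] = 15; s[5] = 8; s[6] = 3; s[7] = 13; s[8] = 12; s[9] = 14; s[10] = 10.
Since s[10] = s[1] = 10, the sequence is periodic with period 9.
(639 - 1) mod 9 = 8, so s[639] = s[9] = 14.

14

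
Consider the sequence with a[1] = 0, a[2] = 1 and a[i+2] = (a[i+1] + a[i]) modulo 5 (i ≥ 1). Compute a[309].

Listing terms: a[1] = 0; a[2] = 1; a[3] = 1; a[4] = 2; a[5] = 3; a[6] = 0; a[7] = 3; a[8] = 3; a[9] = 1; a[10] = 4; a[11] = 0; a[12] = 4; a[13] = 4; a[14] = 3; a[15] = 2; a[16] = 0; a[17] = 2; a[18] = 2; a[19] = 4; a[20] = 1; a[21] = 0; a[22] = 1.
Since (a[21], a[22]) = (a[1], a[2]) = (0, 1) (two consecutive terms determine the rest), the sequence is periodic with period 20.
So a[309] = a[1 + ((309-1) mod 20)] = a[9] = 1.

1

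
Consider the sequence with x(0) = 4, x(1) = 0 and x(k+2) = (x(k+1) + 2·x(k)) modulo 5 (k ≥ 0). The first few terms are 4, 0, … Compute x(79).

Computing terms: x(0) = 4,  x(1) = 0,  x(2) = 3,  x(3) = 3,  x(4) = 4,  x(5) = 0.
The sequence repeats with period 4.
So x(79) = x(0 + ((79-0) mod 4)) = x(3) = 3.

3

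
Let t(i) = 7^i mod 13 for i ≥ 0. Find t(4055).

t(0) = 1, t(1) = 7, t(2) = 10, t(3) = 5, t(4) = 9, t(5) = 11, t(6) = 12, t(7) = 6, t(8) = 3, t(9) = 8, t(10) = 4, t(11) = 2, t(12) = 1.
Since t(12) = t(0) = 1, the sequence is periodic with period 12.
(4055 - 0) mod 12 = 11, so t(4055) = t(11) = 2.

2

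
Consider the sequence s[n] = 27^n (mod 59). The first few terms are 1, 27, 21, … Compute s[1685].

s[0] = 1, s[1] = 27, s[2] = 21, s[3] = 36, s[4] = 28, s[5] = 48, s[6] = 57, s[7] = 5, s[8] = 17, s[9] = 46, s[10] = 3, s[11] = 22, s[12] = 4, s[13] = 49, s[14] = 25, s[15] = 26, s[16] = 53, s[17] = 15, s[18] = 51, s[19] = 20, s[20] = 9, s[21] = 7, s[22] = 12, s[23] = 29, s[24] = 16, s[25] = 19, s[26] = 41, s[27] = 45, s[28] = 35, s[29] = 1.
The sequence repeats with period 29.
So s[1685] = s[0 + ((1685-0) mod 29)] = s[3] = 36.

36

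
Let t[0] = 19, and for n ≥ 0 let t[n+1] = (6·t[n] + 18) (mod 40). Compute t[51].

t[0] = 19, t[1] = 12, t[2] = 10, t[3] = 38, t[4] = 6, t[5] = 14, t[6] = 22, t[7] = 30, t[8] = 38.
Since t[8] = t[3] = 38, the sequence is eventually periodic: after a pre-period of length 3 it cycles with period 5.
For n ≥ 3, t[n] depends only on (n - 3) mod 5. (51 - 3) mod 5 = 3, so t[51] = t[6] = 22.

22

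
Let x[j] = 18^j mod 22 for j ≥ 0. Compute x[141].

Listing terms: x[0] = 1,  x[1] = 18,  x[2] = 16,  x[3] = 2,  x[4] = 14,  x[5] = 10,  x[6] = 4,  x[7] = 6,  x[8] = 20,  x[9] = 8,  x[10] = 12,  x[11] = 18.
Since x[11] = x[1] = 18, the sequence is eventually periodic: after a pre-period of length 1 it cycles with period 10.
For j ≥ 1, x[j] depends only on (j - 1) mod 10. (141 - 1) mod 10 = 0, so x[141] = x[1] = 18.

18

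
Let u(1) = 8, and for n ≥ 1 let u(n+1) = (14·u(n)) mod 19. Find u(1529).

14

Listing terms: u(1) = 8, u(2) = 17, u(3) = 10, u(4) = 7, u(5) = 3, u(6) = 4, u(7) = 18, u(8) = 5, u(9) = 13, u(10) = 11, u(11) = 2, u(12) = 9, u(13) = 12, u(14) = 16, u(15) = 15, u(16) = 1, u(17) = 14, u(18) = 6, u(19) = 8.
Since u(19) = u(1) = 8, the sequence is periodic with period 18.
So u(1529) = u(1 + ((1529-1) mod 18)) = u(17) = 14.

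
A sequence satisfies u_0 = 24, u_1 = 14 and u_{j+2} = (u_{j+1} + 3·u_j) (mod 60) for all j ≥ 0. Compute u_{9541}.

26

u_0 = 24, u_1 = 14, u_2 = 26, u_3 = 8, u_4 = 26, u_5 = 50, u_6 = 8, u_7 = 38, u_8 = 2, u_9 = 56, u_{10} = 2, u_{11} = 50, u_{12} = 56, u_{13} = 26, u_{14} = 14, u_{15} = 32, u_{16} = 14, u_{17} = 50, u_{18} = 32, u_{19} = 2, u_{20} = 38, u_{21} = 44, u_{22} = 38, u_{23} = 50, u_{24} = 44, u_{25} = 14, u_{26} = 26.
Since (u_{25}, u_{26}) = (u_1, u_2) = (14, 26) (two consecutive terms determine the rest), the sequence is eventually periodic: after a pre-period of length 1 it cycles with period 24.
For j ≥ 1, u_j depends only on (j - 1) mod 24. (9541 - 1) mod 24 = 12, so u_{9541} = u_{13} = 26.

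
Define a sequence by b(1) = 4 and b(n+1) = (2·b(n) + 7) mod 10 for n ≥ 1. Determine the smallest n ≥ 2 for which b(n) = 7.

b(1) = 4, b(2) = 5, b(3) = 7, b(4) = 1, b(5) = 9, b(6) = 5.
Since b(6) = b(2) = 5, the sequence is eventually periodic: after a pre-period of length 1 it cycles with period 4.
The value 7 first appears (with n ≥ 2) at b(3).

3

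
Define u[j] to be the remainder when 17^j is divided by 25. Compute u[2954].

4

u[1] = 17,  u[2] = 14,  u[3] = 13,  u[4] = 21,  u[5] = 7,  u[6] = 19,  u[7] = 23,  u[8] = 16,  u[9] = 22,  u[10] = 24,  u[11] = 8,  u[12] = 11,  u[13] = 12,  u[14] = 4,  u[15] = 18,  u[16] = 6,  u[17] = 2,  u[18] = 9,  u[19] = 3,  u[20] = 1,  u[21] = 17.
Since u[21] = u[1] = 17, the sequence is periodic with period 20.
So u[2954] = u[1 + ((2954-1) mod 20)] = u[14] = 4.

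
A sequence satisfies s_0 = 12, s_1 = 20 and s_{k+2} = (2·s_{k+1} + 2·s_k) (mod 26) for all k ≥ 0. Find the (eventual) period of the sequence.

s_0 = 12, s_1 = 20, s_2 = 12, s_3 = 12, s_4 = 22, s_5 = 16, s_6 = 24, s_7 = 2, s_8 = 0, s_9 = 4, s_{10} = 8, s_{11} = 24, s_{12} = 12, s_{13} = 20.
Since (s_{12}, s_{13}) = (s_0, s_1) = (12, 20) (two consecutive terms determine the rest), the sequence is periodic with period 12.

12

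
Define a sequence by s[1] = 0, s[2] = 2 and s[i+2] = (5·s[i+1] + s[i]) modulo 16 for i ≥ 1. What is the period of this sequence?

We have s[1] = 0; s[2] = 2; s[3] = 10; s[4] = 4; s[5] = 14; s[6] = 10; s[7] = 0; s[8] = 10; s[9] = 2; s[10] = 4; s[11] = 6; s[12] = 2; s[13] = 0; s[14] = 2.
Since (s[13], s[14]) = (s[1], s[2]) = (0, 2) (two consecutive terms determine the rest), the sequence is periodic with period 12.

12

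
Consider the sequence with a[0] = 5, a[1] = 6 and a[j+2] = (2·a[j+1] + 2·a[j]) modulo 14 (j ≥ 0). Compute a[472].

Computing terms: a[0] = 5, a[1] = 6, a[2] = 8, a[3] = 0, a[4] = 2, a[5] = 4, a[6] = 12, a[7] = 4, a[8] = 4, a[9] = 2, a[10] = 12, a[11] = 0, a[12] = 10, a[13] = 6, a[14] = 4, a[15] = 6, a[16] = 6, a[17] = 10, a[18] = 4, a[19] = 0, a[20] = 8, a[21] = 2, a[22] = 6, a[23] = 2, a[24] = 2, a[25] = 8, a[26] = 6, a[27] = 0, a[28] = 12, a[29] = 10, a[30] = 2, a[31] = 10, a[32] = 10, a[33] = 12, a[34] = 2, a[35] = 0, a[36] = 4, a[37] = 8, a[38] = 10, a[39] = 8, a[40] = 8, a[41] = 4, a[42] = 10, a[43] = 0, a[44] = 6, a[45] = 12, a[46] = 8, a[47] = 12, a[48] = 12, a[49] = 6, a[50] = 8.
Since (a[49], a[50]) = (a[1], a[2]) = (6, 8) (two consecutive terms determine the rest), the sequence is eventually periodic: after a pre-period of length 1 it cycles with period 48.
For j ≥ 1, a[j] depends only on (j - 1) mod 48. (472 - 1) mod 48 = 39, so a[472] = a[40] = 8.

8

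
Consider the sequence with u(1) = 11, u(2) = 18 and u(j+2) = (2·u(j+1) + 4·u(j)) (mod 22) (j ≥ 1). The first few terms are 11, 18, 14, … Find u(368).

Computing terms: u(1) = 11,  u(2) = 18,  u(3) = 14,  u(4) = 12,  u(5) = 14,  u(6) = 10,  u(7) = 10,  u(8) = 16,  u(9) = 6,  u(10) = 10,  u(11) = 0,  u(12) = 18,  u(13) = 14.
Since (u(12), u(13)) = (u(2), u(3)) = (18, 14) (two consecutive terms determine the rest), the sequence is eventually periodic: after a pre-period of length 1 it cycles with period 10.
For j ≥ 2, u(j) depends only on (j - 2) mod 10. (368 - 2) mod 10 = 6, so u(368) = u(8) = 16.

16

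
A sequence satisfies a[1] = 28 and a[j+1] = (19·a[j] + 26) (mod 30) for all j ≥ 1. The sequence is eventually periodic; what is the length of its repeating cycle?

a[1] = 28; a[2] = 18; a[3] = 8; a[4] = 28.
Since a[4] = a[1] = 28, the sequence is periodic with period 3.

3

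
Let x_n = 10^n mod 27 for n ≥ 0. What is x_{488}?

19

x_0 = 1,  x_1 = 10,  x_2 = 19,  x_3 = 1.
Since x_3 = x_0 = 1, the sequence is periodic with period 3.
So x_{488} = x_{0 + ((488-0) mod 3)} = x_2 = 19.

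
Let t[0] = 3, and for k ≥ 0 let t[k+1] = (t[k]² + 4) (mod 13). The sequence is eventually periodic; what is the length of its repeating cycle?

Listing terms: t[0] = 3,  t[1] = 0,  t[2] = 4,  t[3] = 7,  t[4] = 1,  t[5] = 5,  t[6] = 3.
The sequence repeats with period 6.

6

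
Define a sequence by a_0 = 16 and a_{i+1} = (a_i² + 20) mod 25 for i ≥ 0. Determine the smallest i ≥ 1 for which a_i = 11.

3

Computing terms: a_0 = 16; a_1 = 1; a_2 = 21; a_3 = 11; a_4 = 16.
The sequence repeats with period 4.
The value 11 first appears (with i ≥ 1) at a_3.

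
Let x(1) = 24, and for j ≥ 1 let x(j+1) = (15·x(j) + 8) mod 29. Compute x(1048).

10

x(1) = 24,  x(2) = 20,  x(3) = 18,  x(4) = 17,  x(5) = 2,  x(6) = 9,  x(7) = 27,  x(8) = 7,  x(9) = 26,  x(10) = 21,  x(11) = 4,  x(12) = 10,  x(13) = 13,  x(14) = 0,  x(15) = 8,  x(16) = 12,  x(17) = 14,  x(18) = 15,  x(19) = 1,  x(20) = 23,  x(21) = 5,  x(22) = 25,  x(23) = 6,  x(24) = 11,  x(25) = 28,  x(26) = 22,  x(27) = 19,  x(28) = 3,  x(29) = 24.
The sequence repeats with period 28.
So x(1048) = x(1 + ((1048-1) mod 28)) = x(12) = 10.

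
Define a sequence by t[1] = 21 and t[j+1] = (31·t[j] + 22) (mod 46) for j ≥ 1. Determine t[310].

29

We have t[1] = 21; t[2] = 29; t[3] = 1; t[4] = 7; t[5] = 9; t[6] = 25; t[7] = 15; t[8] = 27; t[9] = 31; t[10] = 17; t[11] = 43; t[12] = 21.
The sequence repeats with period 11.
(310 - 1) mod 11 = 1, so t[310] = t[2] = 29.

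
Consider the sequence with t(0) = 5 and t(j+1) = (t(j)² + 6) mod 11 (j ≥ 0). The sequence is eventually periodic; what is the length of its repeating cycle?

t(0) = 5; t(1) = 9; t(2) = 10; t(3) = 7; t(4) = 0; t(5) = 6; t(6) = 9.
Since t(6) = t(1) = 9, the sequence is eventually periodic: after a pre-period of length 1 it cycles with period 5.

5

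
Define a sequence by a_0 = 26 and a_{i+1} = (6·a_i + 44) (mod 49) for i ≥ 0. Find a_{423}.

a_0 = 26, a_1 = 4, a_2 = 19, a_3 = 11, a_4 = 12, a_5 = 18, a_6 = 5, a_7 = 25, a_8 = 47, a_9 = 32, a_{10} = 40, a_{11} = 39, a_{12} = 33, a_{13} = 46, a_{14} = 26.
Since a_{14} = a_0 = 26, the sequence is periodic with period 14.
(423 - 0) mod 14 = 3, so a_{423} = a_3 = 11.

11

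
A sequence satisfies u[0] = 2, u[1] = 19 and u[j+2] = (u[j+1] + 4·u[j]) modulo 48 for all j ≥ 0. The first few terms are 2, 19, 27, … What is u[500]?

u[0] = 2,  u[1] = 19,  u[2] = 27,  u[3] = 7,  u[4] = 19,  u[5] = 47,  u[6] = 27,  u[7] = 23,  u[8] = 35,  u[9] = 31,  u[10] = 27,  u[11] = 7.
Since (u[10], u[11]) = (u[2], u[3]) = (27, 7) (two consecutive terms determine the rest), the sequence is eventually periodic: after a pre-period of length 2 it cycles with period 8.
For j ≥ 2, u[j] depends only on (j - 2) mod 8. (500 - 2) mod 8 = 2, so u[500] = u[4] = 19.

19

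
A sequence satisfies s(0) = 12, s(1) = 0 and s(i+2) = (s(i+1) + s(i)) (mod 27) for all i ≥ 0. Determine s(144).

12

We have s(0) = 12; s(1) = 0; s(2) = 12; s(3) = 12; s(4) = 24; s(5) = 9; s(6) = 6; s(7) = 15; s(8) = 21; s(9) = 9; s(10) = 3; s(11) = 12; s(12) = 15; s(13) = 0; s(14) = 15; s(15) = 15; s(16) = 3; s(17) = 18; s(18) = 21; s(19) = 12; s(20) = 6; s(21) = 18; s(22) = 24; s(23) = 15; s(24) = 12; s(25) = 0.
Since (s(24), s(25)) = (s(0), s(1)) = (12, 0) (two consecutive terms determine the rest), the sequence is periodic with period 24.
So s(144) = s(0 + ((144-0) mod 24)) = s(0) = 12.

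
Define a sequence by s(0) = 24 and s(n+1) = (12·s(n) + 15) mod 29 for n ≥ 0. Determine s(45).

Computing terms: s(0) = 24, s(1) = 13, s(2) = 26, s(3) = 8, s(4) = 24.
The sequence repeats with period 4.
So s(45) = s(0 + ((45-0) mod 4)) = s(1) = 13.

13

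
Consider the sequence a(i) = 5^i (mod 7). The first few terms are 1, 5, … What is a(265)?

5

We have a(0) = 1,  a(1) = 5,  a(2) = 4,  a(3) = 6,  a(4) = 2,  a(5) = 3,  a(6) = 1.
The sequence repeats with period 6.
So a(265) = a(0 + ((265-0) mod 6)) = a(1) = 5.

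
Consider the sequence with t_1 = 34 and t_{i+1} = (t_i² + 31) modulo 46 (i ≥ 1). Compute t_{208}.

Computing terms: t_1 = 34, t_2 = 37, t_3 = 20, t_4 = 17, t_5 = 44, t_6 = 35, t_7 = 14, t_8 = 43, t_9 = 40, t_{10} = 21, t_{11} = 12, t_{12} = 37.
Since t_{12} = t_2 = 37, the sequence is eventually periodic: after a pre-period of length 1 it cycles with period 10.
For i ≥ 2, t_i depends only on (i - 2) mod 10. (208 - 2) mod 10 = 6, so t_{208} = t_8 = 43.

43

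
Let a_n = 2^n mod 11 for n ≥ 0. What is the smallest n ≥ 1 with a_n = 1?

10

a_0 = 1,  a_1 = 2,  a_2 = 4,  a_3 = 8,  a_4 = 5,  a_5 = 10,  a_6 = 9,  a_7 = 7,  a_8 = 3,  a_9 = 6,  a_{10} = 1.
The sequence repeats with period 10.
The value 1 next appears (with n ≥ 1) at a_{10}.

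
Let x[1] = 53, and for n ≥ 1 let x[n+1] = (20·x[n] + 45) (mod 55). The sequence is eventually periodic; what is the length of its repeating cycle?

5

Listing terms: x[1] = 53,  x[2] = 5,  x[3] = 35,  x[4] = 30,  x[5] = 40,  x[6] = 20,  x[7] = 5.
Since x[7] = x[2] = 5, the sequence is eventually periodic: after a pre-period of length 1 it cycles with period 5.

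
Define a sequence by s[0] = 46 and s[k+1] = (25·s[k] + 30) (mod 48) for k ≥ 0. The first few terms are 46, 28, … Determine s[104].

Computing terms: s[0] = 46; s[1] = 28; s[2] = 10; s[3] = 40; s[4] = 22; s[5] = 4; s[6] = 34; s[7] = 16; s[8] = 46.
The sequence repeats with period 8.
So s[104] = s[0 + ((104-0) mod 8)] = s[0] = 46.

46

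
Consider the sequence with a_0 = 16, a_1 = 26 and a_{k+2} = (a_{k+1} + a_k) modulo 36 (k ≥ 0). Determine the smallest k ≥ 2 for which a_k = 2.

Computing terms: a_0 = 16,  a_1 = 26,  a_2 = 6,  a_3 = 32,  a_4 = 2,  a_5 = 34,  a_6 = 0,  a_7 = 34,  a_8 = 34,  a_9 = 32,  a_{10} = 30,  a_{11} = 26,  a_{12} = 20,  a_{13} = 10,  a_{14} = 30,  a_{15} = 4,  a_{16} = 34,  a_{17} = 2,  a_{18} = 0,  a_{19} = 2,  a_{20} = 2,  a_{21} = 4,  a_{22} = 6,  a_{23} = 10,  a_{24} = 16,  a_{25} = 26.
Since (a_{24}, a_{25}) = (a_0, a_1) = (16, 26) (two consecutive terms determine the rest), the sequence is periodic with period 24.
The value 2 first appears (with k ≥ 2) at a_4.

4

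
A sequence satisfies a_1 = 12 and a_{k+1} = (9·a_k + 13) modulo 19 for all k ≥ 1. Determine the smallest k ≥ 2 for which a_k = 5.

a_1 = 12, a_2 = 7, a_3 = 0, a_4 = 13, a_5 = 16, a_6 = 5, a_7 = 1, a_8 = 3, a_9 = 2, a_{10} = 12.
Since a_{10} = a_1 = 12, the sequence is periodic with period 9.
The value 5 first appears (with k ≥ 2) at a_6.

6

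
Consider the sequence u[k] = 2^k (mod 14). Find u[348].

u[0] = 1; u[1] = 2; u[2] = 4; u[3] = 8; u[4] = 2.
Since u[4] = u[1] = 2, the sequence is eventually periodic: after a pre-period of length 1 it cycles with period 3.
For k ≥ 1, u[k] depends only on (k - 1) mod 3. (348 - 1) mod 3 = 2, so u[348] = u[3] = 8.

8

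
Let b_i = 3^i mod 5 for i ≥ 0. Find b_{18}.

4

b_0 = 1,  b_1 = 3,  b_2 = 4,  b_3 = 2,  b_4 = 1.
Since b_4 = b_0 = 1, the sequence is periodic with period 4.
(18 - 0) mod 4 = 2, so b_{18} = b_2 = 4.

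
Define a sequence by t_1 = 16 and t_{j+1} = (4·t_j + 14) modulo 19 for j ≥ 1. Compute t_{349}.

We have t_1 = 16, t_2 = 2, t_3 = 3, t_4 = 7, t_5 = 4, t_6 = 11, t_7 = 1, t_8 = 18, t_9 = 10, t_{10} = 16.
The sequence repeats with period 9.
So t_{349} = t_{1 + ((349-1) mod 9)} = t_7 = 1.

1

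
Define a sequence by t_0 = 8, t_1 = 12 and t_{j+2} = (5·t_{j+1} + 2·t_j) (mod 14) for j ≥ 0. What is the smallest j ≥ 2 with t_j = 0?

t_0 = 8, t_1 = 12, t_2 = 6, t_3 = 12, t_4 = 2, t_5 = 6, t_6 = 6, t_7 = 0, t_8 = 12, t_9 = 4, t_{10} = 2, t_{11} = 4, t_{12} = 10, t_{13} = 2, t_{14} = 2, t_{15} = 0, t_{16} = 4, t_{17} = 6, t_{18} = 10, t_{19} = 6, t_{20} = 8, t_{21} = 10, t_{22} = 10, t_{23} = 0, t_{24} = 6, t_{25} = 2, t_{26} = 8, t_{27} = 2, t_{28} = 12, t_{29} = 8, t_{30} = 8, t_{31} = 0, t_{32} = 2, t_{33} = 10, t_{34} = 12, t_{35} = 10, t_{36} = 4, t_{37} = 12, t_{38} = 12, t_{39} = 0, t_{40} = 10, t_{41} = 8, t_{42} = 4, t_{43} = 8, t_{44} = 6, t_{45} = 4, t_{46} = 4, t_{47} = 0, t_{48} = 8, t_{49} = 12.
The sequence repeats with period 48.
The value 0 first appears (with j ≥ 2) at t_7.

7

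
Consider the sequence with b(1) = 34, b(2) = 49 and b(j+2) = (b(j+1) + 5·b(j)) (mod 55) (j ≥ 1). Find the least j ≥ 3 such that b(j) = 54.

Listing terms: b(1) = 34,  b(2) = 49,  b(3) = 54,  b(4) = 24,  b(5) = 19,  b(6) = 29,  b(7) = 14,  b(8) = 49,  b(9) = 9,  b(10) = 34,  b(11) = 24,  b(12) = 29,  b(13) = 39,  b(14) = 19,  b(15) = 49,  b(16) = 34,  b(17) = 4,  b(18) = 9,  b(19) = 29,  b(20) = 19,  b(21) = 54,  b(22) = 39,  b(23) = 34,  b(24) = 9,  b(25) = 14,  b(26) = 4,  b(27) = 19,  b(28) = 39,  b(29) = 24,  b(30) = 54,  b(31) = 9,  b(32) = 4,  b(33) = 49,  b(34) = 14,  b(35) = 39,  b(36) = 54,  b(37) = 29,  b(38) = 24,  b(39) = 4,  b(40) = 14,  b(41) = 34,  b(42) = 49.
Since (b(41), b(42)) = (b(1), b(2)) = (34, 49) (two consecutive terms determine the rest), the sequence is periodic with period 40.
The value 54 first appears (with j ≥ 3) at b(3).

3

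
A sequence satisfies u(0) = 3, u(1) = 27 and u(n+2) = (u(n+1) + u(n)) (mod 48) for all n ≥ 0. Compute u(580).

39

Listing terms: u(0) = 3,  u(1) = 27,  u(2) = 30,  u(3) = 9,  u(4) = 39,  u(5) = 0,  u(6) = 39,  u(7) = 39,  u(8) = 30,  u(9) = 21,  u(10) = 3,  u(11) = 24,  u(12) = 27,  u(13) = 3,  u(14) = 30,  u(15) = 33,  u(16) = 15,  u(17) = 0,  u(18) = 15,  u(19) = 15,  u(20) = 30,  u(21) = 45,  u(22) = 27,  u(23) = 24,  u(24) = 3,  u(25) = 27.
The sequence repeats with period 24.
(580 - 0) mod 24 = 4, so u(580) = u(4) = 39.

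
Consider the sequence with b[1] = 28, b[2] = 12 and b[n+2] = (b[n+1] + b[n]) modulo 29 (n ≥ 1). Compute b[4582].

We have b[1] = 28,  b[2] = 12,  b[3] = 11,  b[4] = 23,  b[5] = 5,  b[6] = 28,  b[7] = 4,  b[8] = 3,  b[9] = 7,  b[10] = 10,  b[11] = 17,  b[12] = 27,  b[13] = 15,  b[14] = 13,  b[15] = 28,  b[16] = 12.
Since (b[15], b[16]) = (b[1], b[2]) = (28, 12) (two consecutive terms determine the rest), the sequence is periodic with period 14.
So b[4582] = b[1 + ((4582-1) mod 14)] = b[4] = 23.

23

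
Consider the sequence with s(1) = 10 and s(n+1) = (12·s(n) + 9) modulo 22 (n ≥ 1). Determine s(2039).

Computing terms: s(1) = 10; s(2) = 19; s(3) = 17; s(4) = 15; s(5) = 13; s(6) = 11; s(7) = 9; s(8) = 7; s(9) = 5; s(10) = 3; s(11) = 1; s(12) = 21; s(13) = 19.
Since s(13) = s(2) = 19, the sequence is eventually periodic: after a pre-period of length 1 it cycles with period 11.
For n ≥ 2, s(n) depends only on (n - 2) mod 11. (2039 - 2) mod 11 = 2, so s(2039) = s(4) = 15.

15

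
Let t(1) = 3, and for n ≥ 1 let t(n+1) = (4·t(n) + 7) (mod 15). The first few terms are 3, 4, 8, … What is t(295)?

3

Listing terms: t(1) = 3, t(2) = 4, t(3) = 8, t(4) = 9, t(5) = 13, t(6) = 14, t(7) = 3.
The sequence repeats with period 6.
So t(295) = t(1 + ((295-1) mod 6)) = t(1) = 3.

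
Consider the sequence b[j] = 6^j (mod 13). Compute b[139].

7

We have b[0] = 1,  b[1] = 6,  b[2] = 10,  b[3] = 8,  b[4] = 9,  b[5] = 2,  b[6] = 12,  b[7] = 7,  b[8] = 3,  b[9] = 5,  b[10] = 4,  b[11] = 11,  b[12] = 1.
Since b[12] = b[0] = 1, the sequence is periodic with period 12.
(139 - 0) mod 12 = 7, so b[139] = b[7] = 7.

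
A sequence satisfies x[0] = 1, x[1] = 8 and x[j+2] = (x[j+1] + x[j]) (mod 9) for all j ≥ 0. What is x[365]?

7

We have x[0] = 1, x[1] = 8, x[2] = 0, x[3] = 8, x[4] = 8, x[5] = 7, x[6] = 6, x[7] = 4, x[8] = 1, x[9] = 5, x[10] = 6, x[11] = 2, x[12] = 8, x[13] = 1, x[14] = 0, x[15] = 1, x[16] = 1, x[17] = 2, x[18] = 3, x[19] = 5, x[20] = 8, x[21] = 4, x[22] = 3, x[23] = 7, x[24] = 1, x[25] = 8.
Since (x[24], x[25]) = (x[0], x[1]) = (1, 8) (two consecutive terms determine the rest), the sequence is periodic with period 24.
(365 - 0) mod 24 = 5, so x[365] = x[5] = 7.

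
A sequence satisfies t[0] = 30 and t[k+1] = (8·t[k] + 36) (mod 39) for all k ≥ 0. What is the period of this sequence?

Listing terms: t[0] = 30; t[1] = 3; t[2] = 21; t[3] = 9; t[4] = 30.
The sequence repeats with period 4.

4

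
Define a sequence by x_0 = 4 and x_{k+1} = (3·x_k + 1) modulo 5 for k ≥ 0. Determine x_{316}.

4

x_0 = 4,  x_1 = 3,  x_2 = 0,  x_3 = 1,  x_4 = 4.
The sequence repeats with period 4.
So x_{316} = x_{0 + ((316-0) mod 4)} = x_0 = 4.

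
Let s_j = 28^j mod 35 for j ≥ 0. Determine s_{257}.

s_0 = 1,  s_1 = 28,  s_2 = 14,  s_3 = 7,  s_4 = 21,  s_5 = 28.
Since s_5 = s_1 = 28, the sequence is eventually periodic: after a pre-period of length 1 it cycles with period 4.
For j ≥ 1, s_j depends only on (j - 1) mod 4. (257 - 1) mod 4 = 0, so s_{257} = s_1 = 28.

28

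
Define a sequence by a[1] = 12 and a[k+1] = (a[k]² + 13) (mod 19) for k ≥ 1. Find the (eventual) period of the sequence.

5

Computing terms: a[1] = 12,  a[2] = 5,  a[3] = 0,  a[4] = 13,  a[5] = 11,  a[6] = 1,  a[7] = 14,  a[8] = 0.
Since a[8] = a[3] = 0, the sequence is eventually periodic: after a pre-period of length 2 it cycles with period 5.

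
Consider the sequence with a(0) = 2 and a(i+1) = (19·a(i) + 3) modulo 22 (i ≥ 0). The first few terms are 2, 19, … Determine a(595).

Computing terms: a(0) = 2,  a(1) = 19,  a(2) = 12,  a(3) = 11,  a(4) = 14,  a(5) = 5,  a(6) = 10,  a(7) = 17,  a(8) = 18,  a(9) = 15,  a(10) = 2.
The sequence repeats with period 10.
(595 - 0) mod 10 = 5, so a(595) = a(5) = 5.

5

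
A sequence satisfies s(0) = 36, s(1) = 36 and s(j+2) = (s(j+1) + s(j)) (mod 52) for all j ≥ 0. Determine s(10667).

s(0) = 36, s(1) = 36, s(2) = 20, s(3) = 4, s(4) = 24, s(5) = 28, s(6) = 0, s(7) = 28, s(8) = 28, s(9) = 4, s(10) = 32, s(11) = 36, s(12) = 16, s(13) = 0, s(14) = 16, s(15) = 16, s(16) = 32, s(17) = 48, s(18) = 28, s(19) = 24, s(20) = 0, s(21) = 24, s(22) = 24, s(23) = 48, s(24) = 20, s(25) = 16, s(26) = 36, s(27) = 0, s(28) = 36, s(29) = 36.
The sequence repeats with period 28.
So s(10667) = s(0 + ((10667-0) mod 28)) = s(27) = 0.

0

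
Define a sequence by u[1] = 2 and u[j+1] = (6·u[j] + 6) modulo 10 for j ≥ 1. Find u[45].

We have u[1] = 2; u[2] = 8; u[3] = 4; u[4] = 0; u[5] = 6; u[6] = 2.
The sequence repeats with period 5.
(45 - 1) mod 5 = 4, so u[45] = u[5] = 6.

6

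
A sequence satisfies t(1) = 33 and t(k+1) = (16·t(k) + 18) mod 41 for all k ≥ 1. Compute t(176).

Computing terms: t(1) = 33,  t(2) = 13,  t(3) = 21,  t(4) = 26,  t(5) = 24,  t(6) = 33.
The sequence repeats with period 5.
So t(176) = t(1 + ((176-1) mod 5)) = t(1) = 33.

33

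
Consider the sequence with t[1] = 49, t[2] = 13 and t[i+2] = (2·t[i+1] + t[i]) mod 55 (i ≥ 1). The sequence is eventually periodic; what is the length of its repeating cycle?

Computing terms: t[1] = 49; t[2] = 13; t[3] = 20; t[4] = 53; t[5] = 16; t[6] = 30; t[7] = 21; t[8] = 17; t[9] = 0; t[10] = 17; t[11] = 34; t[12] = 30; t[13] = 39; t[14] = 53; t[15] = 35; t[16] = 13; t[17] = 6; t[18] = 25; t[19] = 1; t[20] = 27; t[21] = 0; t[22] = 27; t[23] = 54; t[24] = 25; t[25] = 49; t[26] = 13.
The sequence repeats with period 24.

24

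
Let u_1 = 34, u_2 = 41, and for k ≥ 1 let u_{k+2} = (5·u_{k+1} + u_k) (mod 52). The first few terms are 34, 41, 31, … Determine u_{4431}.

Computing terms: u_1 = 34,  u_2 = 41,  u_3 = 31,  u_4 = 40,  u_5 = 23,  u_6 = 51,  u_7 = 18,  u_8 = 37,  u_9 = 47,  u_{10} = 12,  u_{11} = 3,  u_{12} = 27,  u_{13} = 34,  u_{14} = 41.
Since (u_{13}, u_{14}) = (u_1, u_2) = (34, 41) (two consecutive terms determine the rest), the sequence is periodic with period 12.
So u_{4431} = u_{1 + ((4431-1) mod 12)} = u_3 = 31.

31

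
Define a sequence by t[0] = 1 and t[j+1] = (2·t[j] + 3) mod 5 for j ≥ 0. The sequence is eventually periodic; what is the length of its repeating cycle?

4

Computing terms: t[0] = 1; t[1] = 0; t[2] = 3; t[3] = 4; t[4] = 1.
The sequence repeats with period 4.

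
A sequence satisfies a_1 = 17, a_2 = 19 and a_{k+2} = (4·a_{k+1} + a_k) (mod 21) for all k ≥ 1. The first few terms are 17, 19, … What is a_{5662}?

2

Computing terms: a_1 = 17,  a_2 = 19,  a_3 = 9,  a_4 = 13,  a_5 = 19,  a_6 = 5,  a_7 = 18,  a_8 = 14,  a_9 = 11,  a_{10} = 16,  a_{11} = 12,  a_{12} = 1,  a_{13} = 16,  a_{14} = 2,  a_{15} = 3,  a_{16} = 14,  a_{17} = 17,  a_{18} = 19.
Since (a_{17}, a_{18}) = (a_1, a_2) = (17, 19) (two consecutive terms determine the rest), the sequence is periodic with period 16.
So a_{5662} = a_{1 + ((5662-1) mod 16)} = a_{14} = 2.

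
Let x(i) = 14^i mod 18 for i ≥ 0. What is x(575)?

2

x(0) = 1; x(1) = 14; x(2) = 16; x(3) = 8; x(4) = 4; x(5) = 2; x(6) = 10; x(7) = 14.
Since x(7) = x(1) = 14, the sequence is eventually periodic: after a pre-period of length 1 it cycles with period 6.
For i ≥ 1, x(i) depends only on (i - 1) mod 6. (575 - 1) mod 6 = 4, so x(575) = x(5) = 2.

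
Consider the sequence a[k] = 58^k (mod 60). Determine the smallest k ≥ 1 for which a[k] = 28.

5

We have a[0] = 1; a[1] = 58; a[2] = 4; a[3] = 52; a[4] = 16; a[5] = 28; a[6] = 4.
Since a[6] = a[2] = 4, the sequence is eventually periodic: after a pre-period of length 2 it cycles with period 4.
The value 28 first appears (with k ≥ 1) at a[5].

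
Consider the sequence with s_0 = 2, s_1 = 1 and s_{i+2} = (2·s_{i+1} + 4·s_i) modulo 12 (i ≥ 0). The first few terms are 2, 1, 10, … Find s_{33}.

4

We have s_0 = 2, s_1 = 1, s_2 = 10, s_3 = 0, s_4 = 4, s_5 = 8, s_6 = 8, s_7 = 0, s_8 = 8, s_9 = 4, s_{10} = 4, s_{11} = 0, s_{12} = 4.
Since (s_{11}, s_{12}) = (s_3, s_4) = (0, 4) (two consecutive terms determine the rest), the sequence is eventually periodic: after a pre-period of length 3 it cycles with period 8.
For i ≥ 3, s_i depends only on (i - 3) mod 8. (33 - 3) mod 8 = 6, so s_{33} = s_9 = 4.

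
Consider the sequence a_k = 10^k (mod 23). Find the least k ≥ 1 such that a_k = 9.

18

We have a_0 = 1,  a_1 = 10,  a_2 = 8,  a_3 = 11,  a_4 = 18,  a_5 = 19,  a_6 = 6,  a_7 = 14,  a_8 = 2,  a_9 = 20,  a_{10} = 16,  a_{11} = 22,  a_{12} = 13,  a_{13} = 15,  a_{14} = 12,  a_{15} = 5,  a_{16} = 4,  a_{17} = 17,  a_{18} = 9,  a_{19} = 21,  a_{20} = 3,  a_{21} = 7,  a_{22} = 1.
Since a_{22} = a_0 = 1, the sequence is periodic with period 22.
The value 9 first appears (with k ≥ 1) at a_{18}.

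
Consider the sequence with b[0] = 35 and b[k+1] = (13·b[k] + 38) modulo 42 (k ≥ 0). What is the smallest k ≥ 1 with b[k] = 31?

1

We have b[0] = 35,  b[1] = 31,  b[2] = 21,  b[3] = 17,  b[4] = 7,  b[5] = 3,  b[6] = 35.
Since b[6] = b[0] = 35, the sequence is periodic with period 6.
The value 31 first appears (with k ≥ 1) at b[1].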